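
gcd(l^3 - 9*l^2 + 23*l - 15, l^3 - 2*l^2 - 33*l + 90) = l^2 - 8*l + 15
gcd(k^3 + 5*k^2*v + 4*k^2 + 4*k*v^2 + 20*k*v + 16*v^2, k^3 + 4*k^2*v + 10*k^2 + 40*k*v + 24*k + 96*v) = k^2 + 4*k*v + 4*k + 16*v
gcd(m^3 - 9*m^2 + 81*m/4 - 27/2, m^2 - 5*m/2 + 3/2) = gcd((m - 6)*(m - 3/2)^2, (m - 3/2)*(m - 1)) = m - 3/2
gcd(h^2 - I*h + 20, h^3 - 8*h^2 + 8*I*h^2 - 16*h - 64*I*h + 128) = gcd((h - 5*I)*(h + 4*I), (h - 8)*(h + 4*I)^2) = h + 4*I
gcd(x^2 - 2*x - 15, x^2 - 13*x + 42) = 1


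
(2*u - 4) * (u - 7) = 2*u^2 - 18*u + 28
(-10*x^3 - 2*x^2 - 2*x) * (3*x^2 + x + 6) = -30*x^5 - 16*x^4 - 68*x^3 - 14*x^2 - 12*x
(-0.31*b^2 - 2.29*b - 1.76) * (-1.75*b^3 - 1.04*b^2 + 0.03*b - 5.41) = 0.5425*b^5 + 4.3299*b^4 + 5.4523*b^3 + 3.4388*b^2 + 12.3361*b + 9.5216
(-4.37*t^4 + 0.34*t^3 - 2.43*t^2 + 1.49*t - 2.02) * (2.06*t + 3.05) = -9.0022*t^5 - 12.6281*t^4 - 3.9688*t^3 - 4.3421*t^2 + 0.383299999999999*t - 6.161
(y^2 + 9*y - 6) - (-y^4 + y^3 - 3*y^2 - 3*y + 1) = y^4 - y^3 + 4*y^2 + 12*y - 7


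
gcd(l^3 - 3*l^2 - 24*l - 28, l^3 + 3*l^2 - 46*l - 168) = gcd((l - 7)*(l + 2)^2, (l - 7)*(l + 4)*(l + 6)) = l - 7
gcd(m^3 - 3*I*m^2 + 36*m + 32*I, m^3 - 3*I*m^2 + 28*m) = m + 4*I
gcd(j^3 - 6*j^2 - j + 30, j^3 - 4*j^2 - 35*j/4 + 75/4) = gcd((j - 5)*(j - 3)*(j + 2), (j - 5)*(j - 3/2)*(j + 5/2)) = j - 5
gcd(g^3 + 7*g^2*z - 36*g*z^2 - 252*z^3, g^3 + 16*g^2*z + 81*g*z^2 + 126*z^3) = g^2 + 13*g*z + 42*z^2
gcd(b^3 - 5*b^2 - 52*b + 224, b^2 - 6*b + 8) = b - 4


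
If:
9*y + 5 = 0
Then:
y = -5/9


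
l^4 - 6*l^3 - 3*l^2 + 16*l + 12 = (l - 6)*(l - 2)*(l + 1)^2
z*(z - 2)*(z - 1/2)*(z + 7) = z^4 + 9*z^3/2 - 33*z^2/2 + 7*z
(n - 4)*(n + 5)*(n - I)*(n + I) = n^4 + n^3 - 19*n^2 + n - 20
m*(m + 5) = m^2 + 5*m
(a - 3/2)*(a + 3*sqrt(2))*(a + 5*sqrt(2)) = a^3 - 3*a^2/2 + 8*sqrt(2)*a^2 - 12*sqrt(2)*a + 30*a - 45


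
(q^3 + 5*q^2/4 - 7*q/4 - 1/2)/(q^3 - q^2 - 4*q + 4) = (q + 1/4)/(q - 2)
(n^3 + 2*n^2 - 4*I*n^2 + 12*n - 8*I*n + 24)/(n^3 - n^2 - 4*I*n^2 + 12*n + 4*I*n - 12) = (n + 2)/(n - 1)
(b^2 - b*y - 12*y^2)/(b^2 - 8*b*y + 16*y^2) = (-b - 3*y)/(-b + 4*y)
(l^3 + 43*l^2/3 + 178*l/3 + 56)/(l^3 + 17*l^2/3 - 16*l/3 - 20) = (3*l^2 + 25*l + 28)/(3*l^2 - l - 10)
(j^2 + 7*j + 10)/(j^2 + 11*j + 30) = (j + 2)/(j + 6)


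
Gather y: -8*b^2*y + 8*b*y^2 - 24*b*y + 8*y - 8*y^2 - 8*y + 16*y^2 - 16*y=y^2*(8*b + 8) + y*(-8*b^2 - 24*b - 16)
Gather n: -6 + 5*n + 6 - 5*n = 0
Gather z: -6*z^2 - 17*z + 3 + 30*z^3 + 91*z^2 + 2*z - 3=30*z^3 + 85*z^2 - 15*z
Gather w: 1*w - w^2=-w^2 + w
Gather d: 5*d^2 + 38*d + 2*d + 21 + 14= 5*d^2 + 40*d + 35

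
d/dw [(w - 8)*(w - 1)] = 2*w - 9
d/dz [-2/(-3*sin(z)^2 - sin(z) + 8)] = -2*(6*sin(z) + 1)*cos(z)/(3*sin(z)^2 + sin(z) - 8)^2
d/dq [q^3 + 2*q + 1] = 3*q^2 + 2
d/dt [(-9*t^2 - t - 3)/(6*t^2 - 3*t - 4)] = (33*t^2 + 108*t - 5)/(36*t^4 - 36*t^3 - 39*t^2 + 24*t + 16)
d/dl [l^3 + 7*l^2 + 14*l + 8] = 3*l^2 + 14*l + 14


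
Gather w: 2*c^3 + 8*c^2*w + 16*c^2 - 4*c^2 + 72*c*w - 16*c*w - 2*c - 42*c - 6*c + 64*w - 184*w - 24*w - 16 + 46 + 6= 2*c^3 + 12*c^2 - 50*c + w*(8*c^2 + 56*c - 144) + 36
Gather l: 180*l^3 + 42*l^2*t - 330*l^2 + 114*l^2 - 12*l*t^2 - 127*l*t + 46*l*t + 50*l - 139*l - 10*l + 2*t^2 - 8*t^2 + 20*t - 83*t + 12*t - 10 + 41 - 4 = 180*l^3 + l^2*(42*t - 216) + l*(-12*t^2 - 81*t - 99) - 6*t^2 - 51*t + 27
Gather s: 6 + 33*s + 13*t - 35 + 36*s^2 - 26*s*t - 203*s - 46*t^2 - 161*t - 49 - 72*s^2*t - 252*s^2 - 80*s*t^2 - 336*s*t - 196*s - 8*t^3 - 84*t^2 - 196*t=s^2*(-72*t - 216) + s*(-80*t^2 - 362*t - 366) - 8*t^3 - 130*t^2 - 344*t - 78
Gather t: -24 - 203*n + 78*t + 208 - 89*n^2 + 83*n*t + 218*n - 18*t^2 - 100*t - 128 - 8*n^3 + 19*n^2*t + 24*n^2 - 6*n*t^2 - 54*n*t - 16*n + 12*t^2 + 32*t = -8*n^3 - 65*n^2 - n + t^2*(-6*n - 6) + t*(19*n^2 + 29*n + 10) + 56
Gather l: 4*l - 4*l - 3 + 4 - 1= 0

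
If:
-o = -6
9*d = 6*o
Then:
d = 4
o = 6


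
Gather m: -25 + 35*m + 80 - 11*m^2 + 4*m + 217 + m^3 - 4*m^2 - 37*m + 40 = m^3 - 15*m^2 + 2*m + 312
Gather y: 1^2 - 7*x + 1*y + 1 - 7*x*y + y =-7*x + y*(2 - 7*x) + 2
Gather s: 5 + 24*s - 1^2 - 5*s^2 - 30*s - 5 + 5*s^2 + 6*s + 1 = 0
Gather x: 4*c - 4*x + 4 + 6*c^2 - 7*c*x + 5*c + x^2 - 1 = 6*c^2 + 9*c + x^2 + x*(-7*c - 4) + 3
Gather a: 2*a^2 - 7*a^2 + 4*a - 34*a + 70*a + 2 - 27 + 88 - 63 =-5*a^2 + 40*a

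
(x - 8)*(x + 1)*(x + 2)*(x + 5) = x^4 - 47*x^2 - 126*x - 80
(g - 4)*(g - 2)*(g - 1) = g^3 - 7*g^2 + 14*g - 8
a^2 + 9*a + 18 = (a + 3)*(a + 6)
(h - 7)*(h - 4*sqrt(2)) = h^2 - 7*h - 4*sqrt(2)*h + 28*sqrt(2)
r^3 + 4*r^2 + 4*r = r*(r + 2)^2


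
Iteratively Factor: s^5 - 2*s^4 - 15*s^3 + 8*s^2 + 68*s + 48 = (s + 2)*(s^4 - 4*s^3 - 7*s^2 + 22*s + 24) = (s + 1)*(s + 2)*(s^3 - 5*s^2 - 2*s + 24) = (s - 4)*(s + 1)*(s + 2)*(s^2 - s - 6) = (s - 4)*(s - 3)*(s + 1)*(s + 2)*(s + 2)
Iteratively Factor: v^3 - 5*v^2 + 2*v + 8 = (v - 4)*(v^2 - v - 2) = (v - 4)*(v - 2)*(v + 1)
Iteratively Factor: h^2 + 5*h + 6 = (h + 3)*(h + 2)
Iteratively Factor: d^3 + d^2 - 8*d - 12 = (d + 2)*(d^2 - d - 6) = (d + 2)^2*(d - 3)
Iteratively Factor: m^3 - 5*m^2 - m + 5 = (m + 1)*(m^2 - 6*m + 5) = (m - 1)*(m + 1)*(m - 5)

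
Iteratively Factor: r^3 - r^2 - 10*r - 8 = (r + 1)*(r^2 - 2*r - 8) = (r + 1)*(r + 2)*(r - 4)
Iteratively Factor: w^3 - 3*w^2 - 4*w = (w - 4)*(w^2 + w) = (w - 4)*(w + 1)*(w)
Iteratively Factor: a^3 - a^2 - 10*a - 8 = (a + 1)*(a^2 - 2*a - 8) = (a - 4)*(a + 1)*(a + 2)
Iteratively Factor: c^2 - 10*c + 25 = (c - 5)*(c - 5)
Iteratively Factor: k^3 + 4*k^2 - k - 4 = (k + 4)*(k^2 - 1) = (k + 1)*(k + 4)*(k - 1)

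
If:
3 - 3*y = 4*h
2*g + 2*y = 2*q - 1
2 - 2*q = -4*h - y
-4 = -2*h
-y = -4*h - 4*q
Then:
No Solution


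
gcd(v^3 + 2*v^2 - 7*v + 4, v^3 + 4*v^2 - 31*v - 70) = 1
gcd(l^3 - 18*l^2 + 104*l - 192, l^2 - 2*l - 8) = l - 4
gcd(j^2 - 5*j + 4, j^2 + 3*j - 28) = j - 4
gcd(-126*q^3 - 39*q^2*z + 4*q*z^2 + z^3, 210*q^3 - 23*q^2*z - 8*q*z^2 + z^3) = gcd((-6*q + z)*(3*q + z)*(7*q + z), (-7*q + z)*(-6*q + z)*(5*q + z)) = -6*q + z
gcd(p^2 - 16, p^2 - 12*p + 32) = p - 4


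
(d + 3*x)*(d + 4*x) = d^2 + 7*d*x + 12*x^2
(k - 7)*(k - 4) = k^2 - 11*k + 28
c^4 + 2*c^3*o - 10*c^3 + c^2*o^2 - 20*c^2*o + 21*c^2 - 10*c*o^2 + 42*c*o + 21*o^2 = (c - 7)*(c - 3)*(c + o)^2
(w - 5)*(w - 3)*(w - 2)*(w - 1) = w^4 - 11*w^3 + 41*w^2 - 61*w + 30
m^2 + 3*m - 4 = (m - 1)*(m + 4)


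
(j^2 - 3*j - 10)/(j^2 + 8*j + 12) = (j - 5)/(j + 6)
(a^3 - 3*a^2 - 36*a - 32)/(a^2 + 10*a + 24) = (a^2 - 7*a - 8)/(a + 6)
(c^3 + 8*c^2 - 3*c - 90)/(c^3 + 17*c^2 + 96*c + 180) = (c - 3)/(c + 6)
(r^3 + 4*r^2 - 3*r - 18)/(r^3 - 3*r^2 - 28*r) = (-r^3 - 4*r^2 + 3*r + 18)/(r*(-r^2 + 3*r + 28))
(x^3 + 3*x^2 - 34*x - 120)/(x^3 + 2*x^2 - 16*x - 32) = (x^2 - x - 30)/(x^2 - 2*x - 8)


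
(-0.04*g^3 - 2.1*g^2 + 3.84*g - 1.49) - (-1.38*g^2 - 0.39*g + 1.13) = -0.04*g^3 - 0.72*g^2 + 4.23*g - 2.62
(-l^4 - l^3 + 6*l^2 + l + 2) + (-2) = -l^4 - l^3 + 6*l^2 + l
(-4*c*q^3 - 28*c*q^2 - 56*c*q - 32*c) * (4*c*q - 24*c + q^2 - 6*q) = -16*c^2*q^4 - 16*c^2*q^3 + 448*c^2*q^2 + 1216*c^2*q + 768*c^2 - 4*c*q^5 - 4*c*q^4 + 112*c*q^3 + 304*c*q^2 + 192*c*q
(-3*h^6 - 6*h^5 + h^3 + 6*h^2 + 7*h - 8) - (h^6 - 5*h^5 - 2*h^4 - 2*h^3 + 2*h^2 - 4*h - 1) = -4*h^6 - h^5 + 2*h^4 + 3*h^3 + 4*h^2 + 11*h - 7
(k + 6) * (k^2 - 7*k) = k^3 - k^2 - 42*k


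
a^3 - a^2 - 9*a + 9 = (a - 3)*(a - 1)*(a + 3)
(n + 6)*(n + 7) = n^2 + 13*n + 42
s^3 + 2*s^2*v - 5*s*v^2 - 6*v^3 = (s - 2*v)*(s + v)*(s + 3*v)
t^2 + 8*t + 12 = (t + 2)*(t + 6)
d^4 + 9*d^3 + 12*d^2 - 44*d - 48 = (d - 2)*(d + 1)*(d + 4)*(d + 6)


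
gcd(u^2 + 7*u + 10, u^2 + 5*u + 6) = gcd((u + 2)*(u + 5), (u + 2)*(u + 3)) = u + 2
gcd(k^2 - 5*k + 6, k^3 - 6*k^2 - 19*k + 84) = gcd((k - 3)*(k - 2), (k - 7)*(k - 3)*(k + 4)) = k - 3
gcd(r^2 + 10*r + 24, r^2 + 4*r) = r + 4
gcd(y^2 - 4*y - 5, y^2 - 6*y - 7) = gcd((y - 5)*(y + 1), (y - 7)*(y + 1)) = y + 1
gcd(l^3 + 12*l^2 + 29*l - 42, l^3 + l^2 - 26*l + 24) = l^2 + 5*l - 6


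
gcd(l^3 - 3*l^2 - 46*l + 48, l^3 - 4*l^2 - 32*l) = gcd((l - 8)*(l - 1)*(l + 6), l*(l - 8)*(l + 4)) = l - 8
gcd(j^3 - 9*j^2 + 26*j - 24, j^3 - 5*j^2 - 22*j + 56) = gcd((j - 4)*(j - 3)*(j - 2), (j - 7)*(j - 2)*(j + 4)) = j - 2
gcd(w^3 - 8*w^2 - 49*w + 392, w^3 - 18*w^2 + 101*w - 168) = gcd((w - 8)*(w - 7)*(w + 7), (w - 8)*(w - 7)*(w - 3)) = w^2 - 15*w + 56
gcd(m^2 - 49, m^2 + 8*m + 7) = m + 7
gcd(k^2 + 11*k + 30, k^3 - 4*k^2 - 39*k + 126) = k + 6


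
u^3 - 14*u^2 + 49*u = u*(u - 7)^2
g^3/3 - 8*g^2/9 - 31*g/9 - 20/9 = (g/3 + 1/3)*(g - 5)*(g + 4/3)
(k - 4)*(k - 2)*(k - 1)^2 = k^4 - 8*k^3 + 21*k^2 - 22*k + 8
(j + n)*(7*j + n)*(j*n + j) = 7*j^3*n + 7*j^3 + 8*j^2*n^2 + 8*j^2*n + j*n^3 + j*n^2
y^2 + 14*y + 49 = (y + 7)^2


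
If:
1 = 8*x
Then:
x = 1/8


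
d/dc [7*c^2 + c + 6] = 14*c + 1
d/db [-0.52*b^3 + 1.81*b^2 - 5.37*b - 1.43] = -1.56*b^2 + 3.62*b - 5.37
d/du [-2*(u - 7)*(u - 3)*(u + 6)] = -6*u^2 + 16*u + 78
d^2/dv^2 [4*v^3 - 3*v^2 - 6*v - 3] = 24*v - 6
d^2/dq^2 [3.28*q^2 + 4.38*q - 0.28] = 6.56000000000000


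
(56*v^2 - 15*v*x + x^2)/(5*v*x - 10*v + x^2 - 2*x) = (56*v^2 - 15*v*x + x^2)/(5*v*x - 10*v + x^2 - 2*x)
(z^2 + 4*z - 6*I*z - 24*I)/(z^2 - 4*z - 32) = (z - 6*I)/(z - 8)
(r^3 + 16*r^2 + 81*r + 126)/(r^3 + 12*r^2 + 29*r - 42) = (r + 3)/(r - 1)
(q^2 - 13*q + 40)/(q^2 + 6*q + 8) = (q^2 - 13*q + 40)/(q^2 + 6*q + 8)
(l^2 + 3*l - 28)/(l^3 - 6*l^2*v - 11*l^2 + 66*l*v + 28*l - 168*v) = (-l - 7)/(-l^2 + 6*l*v + 7*l - 42*v)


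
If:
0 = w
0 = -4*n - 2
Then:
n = -1/2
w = 0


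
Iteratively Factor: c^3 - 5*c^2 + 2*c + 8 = (c + 1)*(c^2 - 6*c + 8) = (c - 2)*(c + 1)*(c - 4)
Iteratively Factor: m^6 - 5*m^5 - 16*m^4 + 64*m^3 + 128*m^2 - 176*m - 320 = (m - 2)*(m^5 - 3*m^4 - 22*m^3 + 20*m^2 + 168*m + 160) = (m - 2)*(m + 2)*(m^4 - 5*m^3 - 12*m^2 + 44*m + 80) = (m - 5)*(m - 2)*(m + 2)*(m^3 - 12*m - 16) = (m - 5)*(m - 2)*(m + 2)^2*(m^2 - 2*m - 8) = (m - 5)*(m - 2)*(m + 2)^3*(m - 4)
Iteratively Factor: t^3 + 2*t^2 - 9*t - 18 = (t + 3)*(t^2 - t - 6) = (t + 2)*(t + 3)*(t - 3)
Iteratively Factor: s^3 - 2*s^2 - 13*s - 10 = (s + 2)*(s^2 - 4*s - 5) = (s + 1)*(s + 2)*(s - 5)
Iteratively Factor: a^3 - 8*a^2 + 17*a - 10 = (a - 2)*(a^2 - 6*a + 5) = (a - 5)*(a - 2)*(a - 1)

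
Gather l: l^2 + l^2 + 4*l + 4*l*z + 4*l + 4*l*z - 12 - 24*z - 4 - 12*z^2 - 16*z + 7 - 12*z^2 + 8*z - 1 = 2*l^2 + l*(8*z + 8) - 24*z^2 - 32*z - 10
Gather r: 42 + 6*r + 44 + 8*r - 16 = 14*r + 70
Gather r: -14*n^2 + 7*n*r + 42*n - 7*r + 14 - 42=-14*n^2 + 42*n + r*(7*n - 7) - 28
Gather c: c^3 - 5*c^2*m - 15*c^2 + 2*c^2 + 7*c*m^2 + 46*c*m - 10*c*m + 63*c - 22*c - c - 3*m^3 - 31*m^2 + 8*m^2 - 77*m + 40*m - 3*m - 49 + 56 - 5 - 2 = c^3 + c^2*(-5*m - 13) + c*(7*m^2 + 36*m + 40) - 3*m^3 - 23*m^2 - 40*m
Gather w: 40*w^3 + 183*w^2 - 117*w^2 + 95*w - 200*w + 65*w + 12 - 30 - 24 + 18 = 40*w^3 + 66*w^2 - 40*w - 24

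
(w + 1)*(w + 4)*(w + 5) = w^3 + 10*w^2 + 29*w + 20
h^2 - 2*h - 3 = (h - 3)*(h + 1)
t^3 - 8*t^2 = t^2*(t - 8)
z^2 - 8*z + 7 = (z - 7)*(z - 1)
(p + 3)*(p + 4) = p^2 + 7*p + 12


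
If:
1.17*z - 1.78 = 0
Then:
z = 1.52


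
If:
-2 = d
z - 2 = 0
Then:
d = -2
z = 2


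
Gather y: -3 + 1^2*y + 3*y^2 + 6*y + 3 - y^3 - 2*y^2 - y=-y^3 + y^2 + 6*y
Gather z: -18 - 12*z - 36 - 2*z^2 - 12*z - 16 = -2*z^2 - 24*z - 70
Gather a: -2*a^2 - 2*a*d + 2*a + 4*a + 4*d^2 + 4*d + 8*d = -2*a^2 + a*(6 - 2*d) + 4*d^2 + 12*d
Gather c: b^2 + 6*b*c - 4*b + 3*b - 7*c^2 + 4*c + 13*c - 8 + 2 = b^2 - b - 7*c^2 + c*(6*b + 17) - 6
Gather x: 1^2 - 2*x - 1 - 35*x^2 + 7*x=-35*x^2 + 5*x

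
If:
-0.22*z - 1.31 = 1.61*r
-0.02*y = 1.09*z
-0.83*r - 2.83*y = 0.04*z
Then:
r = -0.81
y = 0.24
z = -0.00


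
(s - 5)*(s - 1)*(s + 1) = s^3 - 5*s^2 - s + 5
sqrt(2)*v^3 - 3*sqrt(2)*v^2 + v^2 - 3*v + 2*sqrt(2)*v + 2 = (v - 2)*(v - 1)*(sqrt(2)*v + 1)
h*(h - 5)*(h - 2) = h^3 - 7*h^2 + 10*h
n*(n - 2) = n^2 - 2*n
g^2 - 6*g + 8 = (g - 4)*(g - 2)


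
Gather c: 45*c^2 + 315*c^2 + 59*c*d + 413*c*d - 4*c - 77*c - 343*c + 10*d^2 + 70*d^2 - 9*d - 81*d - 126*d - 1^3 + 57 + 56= 360*c^2 + c*(472*d - 424) + 80*d^2 - 216*d + 112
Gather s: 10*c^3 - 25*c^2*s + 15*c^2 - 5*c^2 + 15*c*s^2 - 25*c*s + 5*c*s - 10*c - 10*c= 10*c^3 + 10*c^2 + 15*c*s^2 - 20*c + s*(-25*c^2 - 20*c)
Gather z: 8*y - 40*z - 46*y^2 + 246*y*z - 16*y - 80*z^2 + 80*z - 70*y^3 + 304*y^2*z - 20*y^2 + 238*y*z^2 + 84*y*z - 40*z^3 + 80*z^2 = -70*y^3 - 66*y^2 + 238*y*z^2 - 8*y - 40*z^3 + z*(304*y^2 + 330*y + 40)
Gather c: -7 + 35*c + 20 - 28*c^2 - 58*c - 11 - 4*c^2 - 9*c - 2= -32*c^2 - 32*c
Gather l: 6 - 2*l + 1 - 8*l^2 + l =-8*l^2 - l + 7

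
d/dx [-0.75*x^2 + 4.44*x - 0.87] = 4.44 - 1.5*x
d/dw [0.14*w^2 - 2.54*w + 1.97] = 0.28*w - 2.54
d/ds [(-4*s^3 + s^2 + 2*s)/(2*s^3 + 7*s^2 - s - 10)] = 5*(-6*s^4 + 21*s^2 - 4*s - 4)/(4*s^6 + 28*s^5 + 45*s^4 - 54*s^3 - 139*s^2 + 20*s + 100)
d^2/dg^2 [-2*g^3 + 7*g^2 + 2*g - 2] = 14 - 12*g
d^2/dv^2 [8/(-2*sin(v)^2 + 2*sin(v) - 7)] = 16*(8*sin(v)^4 - 6*sin(v)^3 - 38*sin(v)^2 + 19*sin(v) + 10)/(-2*sin(v) - cos(2*v) + 8)^3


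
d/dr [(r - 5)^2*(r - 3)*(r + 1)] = 4*r^3 - 36*r^2 + 84*r - 20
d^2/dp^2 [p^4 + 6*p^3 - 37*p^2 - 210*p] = 12*p^2 + 36*p - 74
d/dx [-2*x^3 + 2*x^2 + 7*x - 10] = -6*x^2 + 4*x + 7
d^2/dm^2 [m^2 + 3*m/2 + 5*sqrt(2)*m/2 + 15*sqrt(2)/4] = 2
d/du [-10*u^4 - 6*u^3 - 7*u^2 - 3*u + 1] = -40*u^3 - 18*u^2 - 14*u - 3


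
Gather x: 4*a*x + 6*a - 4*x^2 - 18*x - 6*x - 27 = 6*a - 4*x^2 + x*(4*a - 24) - 27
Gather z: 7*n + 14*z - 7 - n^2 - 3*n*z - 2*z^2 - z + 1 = -n^2 + 7*n - 2*z^2 + z*(13 - 3*n) - 6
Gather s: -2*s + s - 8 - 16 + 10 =-s - 14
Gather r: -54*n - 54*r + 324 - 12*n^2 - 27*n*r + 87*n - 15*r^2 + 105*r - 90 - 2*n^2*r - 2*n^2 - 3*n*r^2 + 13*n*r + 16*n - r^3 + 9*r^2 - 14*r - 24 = -14*n^2 + 49*n - r^3 + r^2*(-3*n - 6) + r*(-2*n^2 - 14*n + 37) + 210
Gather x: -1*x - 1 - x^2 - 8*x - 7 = -x^2 - 9*x - 8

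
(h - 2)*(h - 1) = h^2 - 3*h + 2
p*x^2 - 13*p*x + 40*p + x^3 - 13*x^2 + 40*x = (p + x)*(x - 8)*(x - 5)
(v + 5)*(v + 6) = v^2 + 11*v + 30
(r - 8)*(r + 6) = r^2 - 2*r - 48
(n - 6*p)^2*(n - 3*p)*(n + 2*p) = n^4 - 13*n^3*p + 42*n^2*p^2 + 36*n*p^3 - 216*p^4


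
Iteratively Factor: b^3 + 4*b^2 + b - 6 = (b + 2)*(b^2 + 2*b - 3) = (b - 1)*(b + 2)*(b + 3)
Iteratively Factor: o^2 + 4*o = (o)*(o + 4)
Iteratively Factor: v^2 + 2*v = (v + 2)*(v)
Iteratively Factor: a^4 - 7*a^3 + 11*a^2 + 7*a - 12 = (a - 4)*(a^3 - 3*a^2 - a + 3) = (a - 4)*(a - 1)*(a^2 - 2*a - 3) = (a - 4)*(a - 1)*(a + 1)*(a - 3)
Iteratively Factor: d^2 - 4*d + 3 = (d - 1)*(d - 3)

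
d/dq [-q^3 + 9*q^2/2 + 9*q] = -3*q^2 + 9*q + 9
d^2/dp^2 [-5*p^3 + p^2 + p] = 2 - 30*p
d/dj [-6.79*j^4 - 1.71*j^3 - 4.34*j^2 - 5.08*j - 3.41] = -27.16*j^3 - 5.13*j^2 - 8.68*j - 5.08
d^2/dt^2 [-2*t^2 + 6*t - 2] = -4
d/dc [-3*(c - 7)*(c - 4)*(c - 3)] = -9*c^2 + 84*c - 183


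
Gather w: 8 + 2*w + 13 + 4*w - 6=6*w + 15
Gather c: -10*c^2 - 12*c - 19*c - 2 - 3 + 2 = -10*c^2 - 31*c - 3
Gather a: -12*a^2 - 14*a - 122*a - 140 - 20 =-12*a^2 - 136*a - 160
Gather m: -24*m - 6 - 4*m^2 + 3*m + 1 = -4*m^2 - 21*m - 5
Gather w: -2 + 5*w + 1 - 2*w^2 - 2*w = -2*w^2 + 3*w - 1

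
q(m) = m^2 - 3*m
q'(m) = 2*m - 3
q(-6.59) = 63.20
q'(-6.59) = -16.18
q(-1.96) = 9.72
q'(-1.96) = -6.92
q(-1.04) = 4.20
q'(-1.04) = -5.08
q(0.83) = -1.80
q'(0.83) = -1.34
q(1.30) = -2.21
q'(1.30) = -0.40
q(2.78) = -0.61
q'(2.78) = 2.56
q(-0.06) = 0.18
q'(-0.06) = -3.12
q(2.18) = -1.79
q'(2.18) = 1.36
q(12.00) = 108.00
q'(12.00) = 21.00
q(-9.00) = 108.00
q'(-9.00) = -21.00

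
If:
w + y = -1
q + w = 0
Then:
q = y + 1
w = -y - 1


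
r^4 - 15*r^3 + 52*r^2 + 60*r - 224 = (r - 8)*(r - 7)*(r - 2)*(r + 2)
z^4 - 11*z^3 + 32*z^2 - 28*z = z*(z - 7)*(z - 2)^2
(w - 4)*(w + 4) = w^2 - 16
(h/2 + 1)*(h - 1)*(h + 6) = h^3/2 + 7*h^2/2 + 2*h - 6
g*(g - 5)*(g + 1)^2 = g^4 - 3*g^3 - 9*g^2 - 5*g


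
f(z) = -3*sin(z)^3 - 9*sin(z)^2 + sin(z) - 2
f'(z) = -9*sin(z)^2*cos(z) - 18*sin(z)*cos(z) + cos(z)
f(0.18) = -2.13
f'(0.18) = -2.47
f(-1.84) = -8.64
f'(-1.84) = -2.66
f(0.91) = -8.30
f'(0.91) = -11.55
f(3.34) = -2.52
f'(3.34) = -4.12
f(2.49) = -5.37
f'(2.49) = 10.52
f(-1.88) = -8.53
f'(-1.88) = -3.04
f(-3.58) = -3.43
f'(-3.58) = 7.48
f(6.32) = -1.98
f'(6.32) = 0.33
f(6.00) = -2.92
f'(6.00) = 5.11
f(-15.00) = -5.63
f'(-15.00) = -6.76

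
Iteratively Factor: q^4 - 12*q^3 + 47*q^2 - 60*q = (q - 3)*(q^3 - 9*q^2 + 20*q) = q*(q - 3)*(q^2 - 9*q + 20) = q*(q - 4)*(q - 3)*(q - 5)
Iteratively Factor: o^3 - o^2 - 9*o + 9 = (o - 3)*(o^2 + 2*o - 3) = (o - 3)*(o + 3)*(o - 1)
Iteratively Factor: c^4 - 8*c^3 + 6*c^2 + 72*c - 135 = (c - 3)*(c^3 - 5*c^2 - 9*c + 45) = (c - 5)*(c - 3)*(c^2 - 9) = (c - 5)*(c - 3)^2*(c + 3)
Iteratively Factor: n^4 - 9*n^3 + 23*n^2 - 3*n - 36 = (n - 4)*(n^3 - 5*n^2 + 3*n + 9) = (n - 4)*(n + 1)*(n^2 - 6*n + 9) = (n - 4)*(n - 3)*(n + 1)*(n - 3)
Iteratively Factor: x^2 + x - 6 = (x - 2)*(x + 3)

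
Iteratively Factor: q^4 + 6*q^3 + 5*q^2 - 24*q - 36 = (q - 2)*(q^3 + 8*q^2 + 21*q + 18) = (q - 2)*(q + 3)*(q^2 + 5*q + 6) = (q - 2)*(q + 3)^2*(q + 2)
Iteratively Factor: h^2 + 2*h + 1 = (h + 1)*(h + 1)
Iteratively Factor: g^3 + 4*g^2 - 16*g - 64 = (g - 4)*(g^2 + 8*g + 16) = (g - 4)*(g + 4)*(g + 4)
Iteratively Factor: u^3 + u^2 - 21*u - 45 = (u + 3)*(u^2 - 2*u - 15) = (u + 3)^2*(u - 5)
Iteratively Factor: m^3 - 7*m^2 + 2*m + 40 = (m - 5)*(m^2 - 2*m - 8) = (m - 5)*(m - 4)*(m + 2)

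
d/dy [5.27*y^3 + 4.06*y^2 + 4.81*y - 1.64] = 15.81*y^2 + 8.12*y + 4.81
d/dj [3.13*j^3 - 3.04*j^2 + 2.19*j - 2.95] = 9.39*j^2 - 6.08*j + 2.19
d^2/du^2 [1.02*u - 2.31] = 0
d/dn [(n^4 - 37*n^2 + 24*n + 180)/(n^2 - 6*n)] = 2*(n^5 - 9*n^4 + 99*n^2 - 180*n + 540)/(n^2*(n^2 - 12*n + 36))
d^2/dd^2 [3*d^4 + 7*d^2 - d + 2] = 36*d^2 + 14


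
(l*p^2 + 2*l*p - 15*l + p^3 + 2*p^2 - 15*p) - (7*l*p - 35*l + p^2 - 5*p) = l*p^2 - 5*l*p + 20*l + p^3 + p^2 - 10*p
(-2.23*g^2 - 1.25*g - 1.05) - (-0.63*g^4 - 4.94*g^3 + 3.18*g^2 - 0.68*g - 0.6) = 0.63*g^4 + 4.94*g^3 - 5.41*g^2 - 0.57*g - 0.45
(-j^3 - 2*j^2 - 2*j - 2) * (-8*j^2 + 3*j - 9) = 8*j^5 + 13*j^4 + 19*j^3 + 28*j^2 + 12*j + 18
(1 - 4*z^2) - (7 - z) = -4*z^2 + z - 6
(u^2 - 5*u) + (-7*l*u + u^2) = -7*l*u + 2*u^2 - 5*u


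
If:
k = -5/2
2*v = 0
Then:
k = -5/2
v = 0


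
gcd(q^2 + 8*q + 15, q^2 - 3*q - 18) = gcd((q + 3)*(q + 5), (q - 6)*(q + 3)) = q + 3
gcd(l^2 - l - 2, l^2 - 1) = l + 1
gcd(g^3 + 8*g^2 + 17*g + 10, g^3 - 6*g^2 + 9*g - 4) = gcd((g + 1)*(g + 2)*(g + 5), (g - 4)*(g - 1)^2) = 1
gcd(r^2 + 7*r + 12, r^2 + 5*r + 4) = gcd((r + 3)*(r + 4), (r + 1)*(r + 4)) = r + 4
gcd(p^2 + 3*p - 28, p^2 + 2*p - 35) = p + 7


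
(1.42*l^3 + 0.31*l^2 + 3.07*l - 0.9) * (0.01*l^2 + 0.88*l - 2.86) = 0.0142*l^5 + 1.2527*l^4 - 3.7577*l^3 + 1.806*l^2 - 9.5722*l + 2.574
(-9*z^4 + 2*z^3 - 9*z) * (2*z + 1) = -18*z^5 - 5*z^4 + 2*z^3 - 18*z^2 - 9*z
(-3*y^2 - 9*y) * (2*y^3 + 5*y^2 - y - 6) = -6*y^5 - 33*y^4 - 42*y^3 + 27*y^2 + 54*y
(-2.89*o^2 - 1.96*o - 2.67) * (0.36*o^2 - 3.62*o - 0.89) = -1.0404*o^4 + 9.7562*o^3 + 8.7061*o^2 + 11.4098*o + 2.3763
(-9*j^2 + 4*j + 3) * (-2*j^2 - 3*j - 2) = 18*j^4 + 19*j^3 - 17*j - 6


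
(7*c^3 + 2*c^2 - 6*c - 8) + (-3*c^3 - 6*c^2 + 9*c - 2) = 4*c^3 - 4*c^2 + 3*c - 10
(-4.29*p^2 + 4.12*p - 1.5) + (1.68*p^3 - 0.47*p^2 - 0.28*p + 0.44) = 1.68*p^3 - 4.76*p^2 + 3.84*p - 1.06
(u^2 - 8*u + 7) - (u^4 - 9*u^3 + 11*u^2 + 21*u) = -u^4 + 9*u^3 - 10*u^2 - 29*u + 7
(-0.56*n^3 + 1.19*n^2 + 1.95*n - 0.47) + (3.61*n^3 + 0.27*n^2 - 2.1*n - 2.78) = 3.05*n^3 + 1.46*n^2 - 0.15*n - 3.25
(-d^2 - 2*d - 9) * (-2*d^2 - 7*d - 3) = 2*d^4 + 11*d^3 + 35*d^2 + 69*d + 27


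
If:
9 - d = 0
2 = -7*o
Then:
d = 9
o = -2/7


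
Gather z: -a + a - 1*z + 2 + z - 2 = 0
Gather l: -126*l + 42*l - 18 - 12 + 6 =-84*l - 24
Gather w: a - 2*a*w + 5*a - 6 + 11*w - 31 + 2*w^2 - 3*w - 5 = 6*a + 2*w^2 + w*(8 - 2*a) - 42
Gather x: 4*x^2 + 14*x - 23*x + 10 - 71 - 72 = 4*x^2 - 9*x - 133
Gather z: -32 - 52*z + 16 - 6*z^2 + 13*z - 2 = -6*z^2 - 39*z - 18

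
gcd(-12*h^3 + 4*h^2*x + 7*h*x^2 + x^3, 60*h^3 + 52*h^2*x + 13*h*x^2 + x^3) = 12*h^2 + 8*h*x + x^2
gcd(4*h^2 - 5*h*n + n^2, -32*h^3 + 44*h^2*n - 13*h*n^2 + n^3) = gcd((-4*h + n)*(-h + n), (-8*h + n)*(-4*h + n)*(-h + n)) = 4*h^2 - 5*h*n + n^2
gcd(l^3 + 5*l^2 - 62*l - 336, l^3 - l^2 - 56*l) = l^2 - l - 56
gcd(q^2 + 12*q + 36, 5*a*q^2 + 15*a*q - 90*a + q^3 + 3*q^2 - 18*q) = q + 6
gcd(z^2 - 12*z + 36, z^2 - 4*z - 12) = z - 6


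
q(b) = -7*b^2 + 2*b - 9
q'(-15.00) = 212.00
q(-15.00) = -1614.00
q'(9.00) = -124.00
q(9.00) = -558.00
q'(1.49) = -18.86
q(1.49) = -21.56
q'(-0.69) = 11.66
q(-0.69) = -13.71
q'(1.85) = -23.90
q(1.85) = -29.26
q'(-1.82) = 27.48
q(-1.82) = -35.83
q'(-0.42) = 7.88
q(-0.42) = -11.07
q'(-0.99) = 15.86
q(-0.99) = -17.84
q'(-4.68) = 67.52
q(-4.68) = -171.68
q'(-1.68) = 25.52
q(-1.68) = -32.12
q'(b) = 2 - 14*b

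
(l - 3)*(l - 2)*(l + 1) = l^3 - 4*l^2 + l + 6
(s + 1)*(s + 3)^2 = s^3 + 7*s^2 + 15*s + 9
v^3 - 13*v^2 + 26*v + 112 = (v - 8)*(v - 7)*(v + 2)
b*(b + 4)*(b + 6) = b^3 + 10*b^2 + 24*b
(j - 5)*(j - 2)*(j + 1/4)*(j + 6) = j^4 - 3*j^3/4 - 129*j^2/4 + 52*j + 15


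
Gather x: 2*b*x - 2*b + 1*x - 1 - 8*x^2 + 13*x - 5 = -2*b - 8*x^2 + x*(2*b + 14) - 6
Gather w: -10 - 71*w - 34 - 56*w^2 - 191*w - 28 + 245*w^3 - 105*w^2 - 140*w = 245*w^3 - 161*w^2 - 402*w - 72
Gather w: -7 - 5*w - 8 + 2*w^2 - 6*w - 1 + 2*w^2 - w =4*w^2 - 12*w - 16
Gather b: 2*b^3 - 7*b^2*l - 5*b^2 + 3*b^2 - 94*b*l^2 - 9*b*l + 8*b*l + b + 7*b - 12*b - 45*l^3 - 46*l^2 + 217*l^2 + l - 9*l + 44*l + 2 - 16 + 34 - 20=2*b^3 + b^2*(-7*l - 2) + b*(-94*l^2 - l - 4) - 45*l^3 + 171*l^2 + 36*l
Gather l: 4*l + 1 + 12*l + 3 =16*l + 4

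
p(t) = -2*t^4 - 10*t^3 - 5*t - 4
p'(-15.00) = 20245.00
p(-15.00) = -67429.00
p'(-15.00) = 20245.00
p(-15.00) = -67429.00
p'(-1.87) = -57.59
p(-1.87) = 46.29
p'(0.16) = -5.80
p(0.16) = -4.84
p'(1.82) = -152.60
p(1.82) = -95.33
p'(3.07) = -519.22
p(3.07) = -486.35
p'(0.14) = -5.61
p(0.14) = -4.73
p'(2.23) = -242.90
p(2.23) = -175.51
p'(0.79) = -27.67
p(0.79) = -13.66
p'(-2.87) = -62.99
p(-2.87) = 111.06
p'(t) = -8*t^3 - 30*t^2 - 5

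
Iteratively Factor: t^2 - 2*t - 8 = (t + 2)*(t - 4)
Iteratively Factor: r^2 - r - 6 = (r + 2)*(r - 3)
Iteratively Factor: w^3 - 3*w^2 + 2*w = (w - 2)*(w^2 - w) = (w - 2)*(w - 1)*(w)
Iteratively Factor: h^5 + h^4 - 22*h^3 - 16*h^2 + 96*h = (h - 4)*(h^4 + 5*h^3 - 2*h^2 - 24*h) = (h - 4)*(h + 4)*(h^3 + h^2 - 6*h) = (h - 4)*(h + 3)*(h + 4)*(h^2 - 2*h) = h*(h - 4)*(h + 3)*(h + 4)*(h - 2)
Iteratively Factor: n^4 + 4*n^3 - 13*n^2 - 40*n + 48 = (n + 4)*(n^3 - 13*n + 12) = (n - 1)*(n + 4)*(n^2 + n - 12) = (n - 1)*(n + 4)^2*(n - 3)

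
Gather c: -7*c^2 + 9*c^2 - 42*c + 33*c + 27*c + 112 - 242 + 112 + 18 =2*c^2 + 18*c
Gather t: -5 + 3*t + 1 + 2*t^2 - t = 2*t^2 + 2*t - 4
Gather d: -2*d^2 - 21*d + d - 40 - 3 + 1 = -2*d^2 - 20*d - 42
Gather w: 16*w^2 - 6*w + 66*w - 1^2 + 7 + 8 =16*w^2 + 60*w + 14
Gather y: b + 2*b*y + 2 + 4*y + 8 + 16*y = b + y*(2*b + 20) + 10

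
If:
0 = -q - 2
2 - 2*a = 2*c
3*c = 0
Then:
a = 1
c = 0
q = -2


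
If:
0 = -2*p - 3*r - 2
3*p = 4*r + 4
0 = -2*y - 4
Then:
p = 4/17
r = -14/17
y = -2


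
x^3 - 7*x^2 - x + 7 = (x - 7)*(x - 1)*(x + 1)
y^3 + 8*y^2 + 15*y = y*(y + 3)*(y + 5)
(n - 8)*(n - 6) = n^2 - 14*n + 48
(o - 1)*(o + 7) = o^2 + 6*o - 7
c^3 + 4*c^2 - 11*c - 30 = (c - 3)*(c + 2)*(c + 5)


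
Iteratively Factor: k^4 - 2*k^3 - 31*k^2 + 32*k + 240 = (k + 4)*(k^3 - 6*k^2 - 7*k + 60) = (k - 4)*(k + 4)*(k^2 - 2*k - 15) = (k - 4)*(k + 3)*(k + 4)*(k - 5)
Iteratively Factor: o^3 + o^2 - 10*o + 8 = (o - 1)*(o^2 + 2*o - 8) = (o - 1)*(o + 4)*(o - 2)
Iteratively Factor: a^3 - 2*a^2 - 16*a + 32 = (a - 2)*(a^2 - 16) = (a - 2)*(a + 4)*(a - 4)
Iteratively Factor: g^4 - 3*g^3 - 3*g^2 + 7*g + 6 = (g - 3)*(g^3 - 3*g - 2) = (g - 3)*(g + 1)*(g^2 - g - 2) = (g - 3)*(g + 1)^2*(g - 2)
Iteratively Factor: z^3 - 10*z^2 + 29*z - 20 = (z - 1)*(z^2 - 9*z + 20) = (z - 4)*(z - 1)*(z - 5)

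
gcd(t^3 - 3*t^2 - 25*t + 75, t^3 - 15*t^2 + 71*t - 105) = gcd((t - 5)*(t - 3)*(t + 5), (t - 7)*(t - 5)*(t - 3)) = t^2 - 8*t + 15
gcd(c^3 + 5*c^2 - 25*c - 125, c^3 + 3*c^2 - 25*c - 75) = c^2 - 25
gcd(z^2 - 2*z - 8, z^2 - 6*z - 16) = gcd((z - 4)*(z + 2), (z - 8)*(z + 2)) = z + 2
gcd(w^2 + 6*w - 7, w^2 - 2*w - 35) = 1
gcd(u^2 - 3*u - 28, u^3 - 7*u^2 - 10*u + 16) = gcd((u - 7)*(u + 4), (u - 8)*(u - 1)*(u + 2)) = 1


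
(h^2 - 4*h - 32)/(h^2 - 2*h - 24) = (h - 8)/(h - 6)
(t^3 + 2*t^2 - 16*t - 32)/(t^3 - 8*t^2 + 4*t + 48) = (t + 4)/(t - 6)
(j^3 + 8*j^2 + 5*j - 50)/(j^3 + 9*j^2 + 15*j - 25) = (j - 2)/(j - 1)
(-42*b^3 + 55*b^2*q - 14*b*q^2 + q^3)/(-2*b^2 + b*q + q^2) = (42*b^2 - 13*b*q + q^2)/(2*b + q)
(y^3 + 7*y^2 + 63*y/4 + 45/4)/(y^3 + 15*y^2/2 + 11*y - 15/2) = (4*y^2 + 16*y + 15)/(2*(2*y^2 + 9*y - 5))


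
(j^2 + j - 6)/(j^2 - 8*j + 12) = (j + 3)/(j - 6)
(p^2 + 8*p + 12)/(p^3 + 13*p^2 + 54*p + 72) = (p + 2)/(p^2 + 7*p + 12)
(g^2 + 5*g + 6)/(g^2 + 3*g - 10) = (g^2 + 5*g + 6)/(g^2 + 3*g - 10)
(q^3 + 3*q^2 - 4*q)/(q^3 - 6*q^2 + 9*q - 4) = q*(q + 4)/(q^2 - 5*q + 4)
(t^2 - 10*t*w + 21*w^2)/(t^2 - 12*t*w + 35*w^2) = (t - 3*w)/(t - 5*w)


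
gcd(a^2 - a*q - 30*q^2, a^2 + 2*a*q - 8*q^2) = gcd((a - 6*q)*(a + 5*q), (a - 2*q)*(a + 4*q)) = 1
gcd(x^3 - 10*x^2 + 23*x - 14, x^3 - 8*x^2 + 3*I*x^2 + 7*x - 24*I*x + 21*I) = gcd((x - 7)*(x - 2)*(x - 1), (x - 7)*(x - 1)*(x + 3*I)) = x^2 - 8*x + 7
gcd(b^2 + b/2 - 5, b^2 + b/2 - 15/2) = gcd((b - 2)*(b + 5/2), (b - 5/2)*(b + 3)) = 1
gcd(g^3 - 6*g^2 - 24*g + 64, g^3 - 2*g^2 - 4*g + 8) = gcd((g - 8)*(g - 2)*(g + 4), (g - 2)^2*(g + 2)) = g - 2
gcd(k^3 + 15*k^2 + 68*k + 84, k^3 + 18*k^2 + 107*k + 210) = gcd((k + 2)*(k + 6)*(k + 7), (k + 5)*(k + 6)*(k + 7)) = k^2 + 13*k + 42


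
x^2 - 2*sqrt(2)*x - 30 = (x - 5*sqrt(2))*(x + 3*sqrt(2))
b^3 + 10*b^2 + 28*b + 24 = (b + 2)^2*(b + 6)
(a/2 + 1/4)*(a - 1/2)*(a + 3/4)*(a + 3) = a^4/2 + 15*a^3/8 + a^2 - 15*a/32 - 9/32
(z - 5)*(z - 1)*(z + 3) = z^3 - 3*z^2 - 13*z + 15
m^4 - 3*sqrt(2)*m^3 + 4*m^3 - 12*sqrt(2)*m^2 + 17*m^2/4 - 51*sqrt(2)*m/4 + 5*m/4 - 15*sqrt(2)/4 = (m + 1/2)*(m + 1)*(m + 5/2)*(m - 3*sqrt(2))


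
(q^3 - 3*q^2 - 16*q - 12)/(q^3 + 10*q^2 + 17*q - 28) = (q^3 - 3*q^2 - 16*q - 12)/(q^3 + 10*q^2 + 17*q - 28)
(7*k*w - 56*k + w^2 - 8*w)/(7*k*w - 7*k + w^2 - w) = (w - 8)/(w - 1)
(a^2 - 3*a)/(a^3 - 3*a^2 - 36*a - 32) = a*(3 - a)/(-a^3 + 3*a^2 + 36*a + 32)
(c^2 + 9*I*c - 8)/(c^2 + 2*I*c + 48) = (c + I)/(c - 6*I)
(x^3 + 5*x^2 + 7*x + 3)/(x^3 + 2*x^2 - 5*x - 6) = (x + 1)/(x - 2)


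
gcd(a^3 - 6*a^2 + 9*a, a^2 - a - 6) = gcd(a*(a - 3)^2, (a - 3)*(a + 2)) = a - 3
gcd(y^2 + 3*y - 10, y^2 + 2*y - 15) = y + 5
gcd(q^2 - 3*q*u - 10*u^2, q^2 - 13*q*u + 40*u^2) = q - 5*u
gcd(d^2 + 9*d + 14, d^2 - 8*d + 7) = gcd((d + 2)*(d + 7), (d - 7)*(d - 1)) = 1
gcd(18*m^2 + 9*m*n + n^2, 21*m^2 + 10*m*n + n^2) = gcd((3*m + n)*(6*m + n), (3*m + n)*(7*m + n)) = 3*m + n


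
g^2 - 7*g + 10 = (g - 5)*(g - 2)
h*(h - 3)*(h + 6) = h^3 + 3*h^2 - 18*h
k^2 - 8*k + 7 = (k - 7)*(k - 1)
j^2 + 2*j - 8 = (j - 2)*(j + 4)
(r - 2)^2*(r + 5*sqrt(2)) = r^3 - 4*r^2 + 5*sqrt(2)*r^2 - 20*sqrt(2)*r + 4*r + 20*sqrt(2)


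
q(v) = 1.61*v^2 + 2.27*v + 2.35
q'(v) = 3.22*v + 2.27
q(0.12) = 2.65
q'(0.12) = 2.66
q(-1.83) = 3.59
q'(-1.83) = -3.62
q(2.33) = 16.38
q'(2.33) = 9.77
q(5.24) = 58.45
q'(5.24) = 19.14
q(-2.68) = 7.83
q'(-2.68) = -6.36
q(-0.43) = 1.67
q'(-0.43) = 0.89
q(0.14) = 2.70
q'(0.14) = 2.72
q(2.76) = 20.88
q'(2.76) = 11.16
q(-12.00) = 206.95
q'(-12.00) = -36.37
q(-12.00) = 206.95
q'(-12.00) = -36.37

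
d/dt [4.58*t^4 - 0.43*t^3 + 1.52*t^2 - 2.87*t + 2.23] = 18.32*t^3 - 1.29*t^2 + 3.04*t - 2.87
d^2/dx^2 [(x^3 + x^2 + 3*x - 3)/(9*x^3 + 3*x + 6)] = 2*(9*x^6 + 72*x^5 - 207*x^4 - 50*x^3 - 129*x^2 + 66*x - 5)/(3*(27*x^9 + 27*x^7 + 54*x^6 + 9*x^5 + 36*x^4 + 37*x^3 + 6*x^2 + 12*x + 8))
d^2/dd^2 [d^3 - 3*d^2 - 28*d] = 6*d - 6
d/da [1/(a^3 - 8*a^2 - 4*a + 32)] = (-3*a^2 + 16*a + 4)/(a^3 - 8*a^2 - 4*a + 32)^2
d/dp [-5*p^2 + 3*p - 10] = 3 - 10*p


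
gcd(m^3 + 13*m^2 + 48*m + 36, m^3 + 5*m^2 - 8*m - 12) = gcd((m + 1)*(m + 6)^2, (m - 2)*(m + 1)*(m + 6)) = m^2 + 7*m + 6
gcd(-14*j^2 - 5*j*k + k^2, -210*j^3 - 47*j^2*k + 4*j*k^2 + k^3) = 7*j - k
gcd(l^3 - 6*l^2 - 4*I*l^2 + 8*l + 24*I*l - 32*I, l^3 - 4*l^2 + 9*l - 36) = l - 4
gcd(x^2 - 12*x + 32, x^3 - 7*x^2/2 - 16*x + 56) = x - 4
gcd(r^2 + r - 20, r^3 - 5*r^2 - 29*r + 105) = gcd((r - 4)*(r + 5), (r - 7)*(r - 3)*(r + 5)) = r + 5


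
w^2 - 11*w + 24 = (w - 8)*(w - 3)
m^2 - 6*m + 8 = (m - 4)*(m - 2)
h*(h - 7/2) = h^2 - 7*h/2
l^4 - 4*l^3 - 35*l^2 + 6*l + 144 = (l - 8)*(l - 2)*(l + 3)^2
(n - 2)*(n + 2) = n^2 - 4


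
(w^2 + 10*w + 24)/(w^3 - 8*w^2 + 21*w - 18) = (w^2 + 10*w + 24)/(w^3 - 8*w^2 + 21*w - 18)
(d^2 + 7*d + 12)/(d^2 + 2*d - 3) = (d + 4)/(d - 1)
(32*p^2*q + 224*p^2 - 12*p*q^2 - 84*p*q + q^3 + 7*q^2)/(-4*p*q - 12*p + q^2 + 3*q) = (-8*p*q - 56*p + q^2 + 7*q)/(q + 3)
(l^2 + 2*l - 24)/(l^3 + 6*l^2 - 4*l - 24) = (l - 4)/(l^2 - 4)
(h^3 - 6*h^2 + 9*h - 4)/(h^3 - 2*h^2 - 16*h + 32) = (h^2 - 2*h + 1)/(h^2 + 2*h - 8)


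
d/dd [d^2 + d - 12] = 2*d + 1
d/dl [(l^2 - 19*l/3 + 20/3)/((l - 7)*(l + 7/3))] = (15*l^2 - 414*l + 1211)/(9*l^4 - 84*l^3 - 98*l^2 + 1372*l + 2401)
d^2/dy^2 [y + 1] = 0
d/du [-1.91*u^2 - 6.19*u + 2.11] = -3.82*u - 6.19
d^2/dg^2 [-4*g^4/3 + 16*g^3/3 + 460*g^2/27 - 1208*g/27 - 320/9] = -16*g^2 + 32*g + 920/27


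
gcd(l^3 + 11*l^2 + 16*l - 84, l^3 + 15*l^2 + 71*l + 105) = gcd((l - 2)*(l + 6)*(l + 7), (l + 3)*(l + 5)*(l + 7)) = l + 7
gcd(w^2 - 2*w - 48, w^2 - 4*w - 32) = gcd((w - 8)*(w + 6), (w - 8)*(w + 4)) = w - 8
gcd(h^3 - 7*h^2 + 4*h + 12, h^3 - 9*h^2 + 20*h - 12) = h^2 - 8*h + 12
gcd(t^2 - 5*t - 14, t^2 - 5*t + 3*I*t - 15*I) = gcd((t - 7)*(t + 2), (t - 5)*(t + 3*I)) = 1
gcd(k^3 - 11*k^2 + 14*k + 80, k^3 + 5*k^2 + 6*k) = k + 2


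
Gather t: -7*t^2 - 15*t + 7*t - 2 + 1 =-7*t^2 - 8*t - 1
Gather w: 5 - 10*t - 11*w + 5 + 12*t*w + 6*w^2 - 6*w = -10*t + 6*w^2 + w*(12*t - 17) + 10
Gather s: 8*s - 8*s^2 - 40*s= -8*s^2 - 32*s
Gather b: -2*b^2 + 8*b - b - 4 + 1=-2*b^2 + 7*b - 3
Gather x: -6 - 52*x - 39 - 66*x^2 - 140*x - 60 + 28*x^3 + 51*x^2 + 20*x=28*x^3 - 15*x^2 - 172*x - 105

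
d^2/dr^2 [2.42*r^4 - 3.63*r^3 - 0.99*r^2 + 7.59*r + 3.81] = 29.04*r^2 - 21.78*r - 1.98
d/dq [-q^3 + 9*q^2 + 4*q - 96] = -3*q^2 + 18*q + 4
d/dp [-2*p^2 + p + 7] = 1 - 4*p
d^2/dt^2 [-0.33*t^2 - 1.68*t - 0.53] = -0.660000000000000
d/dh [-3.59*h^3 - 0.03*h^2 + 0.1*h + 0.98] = -10.77*h^2 - 0.06*h + 0.1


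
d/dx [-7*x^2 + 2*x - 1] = 2 - 14*x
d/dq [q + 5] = 1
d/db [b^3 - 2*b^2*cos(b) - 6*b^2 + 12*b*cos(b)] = 2*b^2*sin(b) + 3*b^2 - 12*b*sin(b) - 4*b*cos(b) - 12*b + 12*cos(b)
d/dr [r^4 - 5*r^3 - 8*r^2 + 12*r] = 4*r^3 - 15*r^2 - 16*r + 12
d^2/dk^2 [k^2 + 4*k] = 2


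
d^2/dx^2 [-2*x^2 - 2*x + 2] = -4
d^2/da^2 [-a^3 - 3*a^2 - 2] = -6*a - 6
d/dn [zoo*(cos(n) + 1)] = zoo*sin(n)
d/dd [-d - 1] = -1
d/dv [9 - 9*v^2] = -18*v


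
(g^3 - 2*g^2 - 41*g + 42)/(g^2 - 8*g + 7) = g + 6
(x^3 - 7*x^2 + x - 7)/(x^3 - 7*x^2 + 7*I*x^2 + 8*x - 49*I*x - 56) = (x + I)/(x + 8*I)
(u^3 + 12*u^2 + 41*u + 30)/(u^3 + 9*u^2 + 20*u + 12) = (u + 5)/(u + 2)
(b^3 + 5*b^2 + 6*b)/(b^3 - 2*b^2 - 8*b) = (b + 3)/(b - 4)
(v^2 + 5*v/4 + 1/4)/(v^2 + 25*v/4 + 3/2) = (v + 1)/(v + 6)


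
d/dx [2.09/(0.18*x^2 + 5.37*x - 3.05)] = (-0.7524*x - 11.2233)/(0.18*x^2 + 5.37*x - 3.05)^2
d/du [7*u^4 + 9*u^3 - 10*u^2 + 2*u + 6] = 28*u^3 + 27*u^2 - 20*u + 2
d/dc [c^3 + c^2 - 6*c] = 3*c^2 + 2*c - 6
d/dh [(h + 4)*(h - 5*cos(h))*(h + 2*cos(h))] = -(h + 4)*(h - 5*cos(h))*(2*sin(h) - 1) + (h + 4)*(h + 2*cos(h))*(5*sin(h) + 1) + (h - 5*cos(h))*(h + 2*cos(h))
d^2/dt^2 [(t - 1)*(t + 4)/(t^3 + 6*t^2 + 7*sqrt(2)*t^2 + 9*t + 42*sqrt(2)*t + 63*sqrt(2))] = 2*(t^4 + 3*t^3 - 63*sqrt(2)*t^2 - 24*t^2 - 476*sqrt(2)*t - 342*t - 2094 - 357*sqrt(2))/(t^7 + 12*t^6 + 21*sqrt(2)*t^6 + 348*t^5 + 252*sqrt(2)*t^5 + 1820*sqrt(2)*t^4 + 3636*t^4 + 10500*sqrt(2)*t^3 + 15957*t^3 + 31752*t^2 + 38745*sqrt(2)*t^2 + 23814*t + 74088*sqrt(2)*t + 55566*sqrt(2))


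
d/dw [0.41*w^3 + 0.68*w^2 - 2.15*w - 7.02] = 1.23*w^2 + 1.36*w - 2.15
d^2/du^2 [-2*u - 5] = 0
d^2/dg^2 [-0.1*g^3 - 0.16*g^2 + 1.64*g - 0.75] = -0.6*g - 0.32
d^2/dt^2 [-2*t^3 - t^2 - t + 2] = -12*t - 2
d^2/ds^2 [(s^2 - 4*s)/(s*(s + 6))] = -20/(s^3 + 18*s^2 + 108*s + 216)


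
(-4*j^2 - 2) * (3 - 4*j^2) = 16*j^4 - 4*j^2 - 6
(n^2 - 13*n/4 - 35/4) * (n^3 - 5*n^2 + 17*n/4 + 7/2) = n^5 - 33*n^4/4 + 47*n^3/4 + 535*n^2/16 - 777*n/16 - 245/8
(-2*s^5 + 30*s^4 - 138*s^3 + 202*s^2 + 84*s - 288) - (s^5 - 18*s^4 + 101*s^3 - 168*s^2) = -3*s^5 + 48*s^4 - 239*s^3 + 370*s^2 + 84*s - 288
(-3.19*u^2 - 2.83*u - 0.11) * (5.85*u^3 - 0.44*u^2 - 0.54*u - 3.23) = -18.6615*u^5 - 15.1519*u^4 + 2.3243*u^3 + 11.8803*u^2 + 9.2003*u + 0.3553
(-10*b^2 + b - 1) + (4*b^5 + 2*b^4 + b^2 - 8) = 4*b^5 + 2*b^4 - 9*b^2 + b - 9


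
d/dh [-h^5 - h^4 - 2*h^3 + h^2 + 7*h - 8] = -5*h^4 - 4*h^3 - 6*h^2 + 2*h + 7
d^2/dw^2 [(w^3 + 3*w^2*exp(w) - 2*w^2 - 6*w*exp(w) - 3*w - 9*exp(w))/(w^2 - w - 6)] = (3*w^3*exp(w) + 15*w^2*exp(w) + 30*w*exp(w) + 18*exp(w) + 4)/(w^3 + 6*w^2 + 12*w + 8)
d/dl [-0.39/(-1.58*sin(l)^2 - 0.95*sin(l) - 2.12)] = -(1.2324*sin(l) + 0.3705)*cos(l)/(1.58*sin(l)^2 + 0.95*sin(l) + 2.12)^2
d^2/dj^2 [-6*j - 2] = 0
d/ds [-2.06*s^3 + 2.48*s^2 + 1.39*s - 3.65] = -6.18*s^2 + 4.96*s + 1.39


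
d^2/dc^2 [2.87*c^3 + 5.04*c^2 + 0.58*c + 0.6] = 17.22*c + 10.08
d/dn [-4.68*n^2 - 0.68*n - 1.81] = -9.36*n - 0.68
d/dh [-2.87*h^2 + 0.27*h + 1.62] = 0.27 - 5.74*h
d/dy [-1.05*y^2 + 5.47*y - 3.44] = 5.47 - 2.1*y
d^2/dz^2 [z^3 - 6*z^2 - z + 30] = 6*z - 12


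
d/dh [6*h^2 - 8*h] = 12*h - 8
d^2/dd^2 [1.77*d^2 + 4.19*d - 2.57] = 3.54000000000000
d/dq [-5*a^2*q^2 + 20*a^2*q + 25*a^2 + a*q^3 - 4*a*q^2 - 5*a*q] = a*(-10*a*q + 20*a + 3*q^2 - 8*q - 5)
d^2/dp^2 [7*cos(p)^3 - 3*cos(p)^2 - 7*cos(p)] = 7*cos(p)/4 + 6*cos(2*p) - 63*cos(3*p)/4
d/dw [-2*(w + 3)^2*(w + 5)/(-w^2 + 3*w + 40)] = 2*(w^2 - 16*w - 57)/(w^2 - 16*w + 64)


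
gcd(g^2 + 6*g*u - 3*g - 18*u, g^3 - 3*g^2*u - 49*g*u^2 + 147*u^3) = 1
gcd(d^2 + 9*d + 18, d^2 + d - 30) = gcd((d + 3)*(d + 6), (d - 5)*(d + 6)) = d + 6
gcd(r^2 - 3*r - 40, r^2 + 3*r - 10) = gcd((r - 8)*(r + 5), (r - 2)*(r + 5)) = r + 5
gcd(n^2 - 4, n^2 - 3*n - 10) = n + 2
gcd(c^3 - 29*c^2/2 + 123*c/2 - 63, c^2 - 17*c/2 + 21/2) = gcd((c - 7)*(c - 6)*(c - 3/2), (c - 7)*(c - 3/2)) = c^2 - 17*c/2 + 21/2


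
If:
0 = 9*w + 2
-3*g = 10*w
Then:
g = 20/27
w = -2/9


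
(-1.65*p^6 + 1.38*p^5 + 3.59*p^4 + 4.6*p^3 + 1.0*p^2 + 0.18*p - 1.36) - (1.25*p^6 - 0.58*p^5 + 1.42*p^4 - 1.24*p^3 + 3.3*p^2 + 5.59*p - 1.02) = -2.9*p^6 + 1.96*p^5 + 2.17*p^4 + 5.84*p^3 - 2.3*p^2 - 5.41*p - 0.34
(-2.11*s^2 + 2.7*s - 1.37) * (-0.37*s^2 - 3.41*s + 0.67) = 0.7807*s^4 + 6.1961*s^3 - 10.1138*s^2 + 6.4807*s - 0.9179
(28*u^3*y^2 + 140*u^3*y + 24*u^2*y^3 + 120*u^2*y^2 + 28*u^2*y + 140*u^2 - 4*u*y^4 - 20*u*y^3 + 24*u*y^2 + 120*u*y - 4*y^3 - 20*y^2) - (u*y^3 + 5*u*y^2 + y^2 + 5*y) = 28*u^3*y^2 + 140*u^3*y + 24*u^2*y^3 + 120*u^2*y^2 + 28*u^2*y + 140*u^2 - 4*u*y^4 - 21*u*y^3 + 19*u*y^2 + 120*u*y - 4*y^3 - 21*y^2 - 5*y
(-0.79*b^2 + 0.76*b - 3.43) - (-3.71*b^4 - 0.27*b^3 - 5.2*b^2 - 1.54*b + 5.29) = 3.71*b^4 + 0.27*b^3 + 4.41*b^2 + 2.3*b - 8.72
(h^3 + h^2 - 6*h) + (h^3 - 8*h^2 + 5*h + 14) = 2*h^3 - 7*h^2 - h + 14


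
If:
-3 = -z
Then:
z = 3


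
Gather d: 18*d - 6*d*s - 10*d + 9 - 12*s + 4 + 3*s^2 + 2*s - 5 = d*(8 - 6*s) + 3*s^2 - 10*s + 8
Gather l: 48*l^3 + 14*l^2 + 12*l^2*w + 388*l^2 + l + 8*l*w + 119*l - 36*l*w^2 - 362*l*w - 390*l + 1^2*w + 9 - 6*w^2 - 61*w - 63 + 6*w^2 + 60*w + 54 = 48*l^3 + l^2*(12*w + 402) + l*(-36*w^2 - 354*w - 270)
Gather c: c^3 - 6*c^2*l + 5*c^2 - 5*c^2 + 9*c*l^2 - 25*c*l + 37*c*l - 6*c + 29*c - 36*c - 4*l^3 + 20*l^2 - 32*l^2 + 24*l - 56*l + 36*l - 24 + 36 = c^3 - 6*c^2*l + c*(9*l^2 + 12*l - 13) - 4*l^3 - 12*l^2 + 4*l + 12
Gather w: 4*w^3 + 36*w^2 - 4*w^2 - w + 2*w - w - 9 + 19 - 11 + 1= 4*w^3 + 32*w^2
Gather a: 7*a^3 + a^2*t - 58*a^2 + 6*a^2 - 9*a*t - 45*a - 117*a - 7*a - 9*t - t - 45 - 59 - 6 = 7*a^3 + a^2*(t - 52) + a*(-9*t - 169) - 10*t - 110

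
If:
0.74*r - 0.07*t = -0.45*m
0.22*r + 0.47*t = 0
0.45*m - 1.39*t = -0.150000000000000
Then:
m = -2.11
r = 1.23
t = -0.57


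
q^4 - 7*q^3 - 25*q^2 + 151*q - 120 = (q - 8)*(q - 3)*(q - 1)*(q + 5)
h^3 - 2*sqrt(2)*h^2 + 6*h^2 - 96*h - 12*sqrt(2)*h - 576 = (h + 6)*(h - 8*sqrt(2))*(h + 6*sqrt(2))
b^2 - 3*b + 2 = (b - 2)*(b - 1)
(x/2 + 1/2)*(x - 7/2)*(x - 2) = x^3/2 - 9*x^2/4 + 3*x/4 + 7/2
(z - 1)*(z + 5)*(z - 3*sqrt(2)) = z^3 - 3*sqrt(2)*z^2 + 4*z^2 - 12*sqrt(2)*z - 5*z + 15*sqrt(2)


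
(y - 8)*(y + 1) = y^2 - 7*y - 8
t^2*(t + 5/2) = t^3 + 5*t^2/2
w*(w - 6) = w^2 - 6*w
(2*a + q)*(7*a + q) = 14*a^2 + 9*a*q + q^2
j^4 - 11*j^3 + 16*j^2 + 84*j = j*(j - 7)*(j - 6)*(j + 2)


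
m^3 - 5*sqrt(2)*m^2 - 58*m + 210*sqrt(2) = (m - 7*sqrt(2))*(m - 3*sqrt(2))*(m + 5*sqrt(2))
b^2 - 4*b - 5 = (b - 5)*(b + 1)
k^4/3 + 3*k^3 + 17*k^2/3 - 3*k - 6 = (k/3 + 1)*(k - 1)*(k + 1)*(k + 6)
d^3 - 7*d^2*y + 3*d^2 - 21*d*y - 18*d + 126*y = (d - 3)*(d + 6)*(d - 7*y)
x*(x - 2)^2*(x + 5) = x^4 + x^3 - 16*x^2 + 20*x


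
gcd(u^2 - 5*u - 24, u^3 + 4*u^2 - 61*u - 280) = u - 8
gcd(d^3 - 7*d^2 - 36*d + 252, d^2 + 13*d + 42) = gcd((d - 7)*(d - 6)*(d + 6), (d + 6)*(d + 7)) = d + 6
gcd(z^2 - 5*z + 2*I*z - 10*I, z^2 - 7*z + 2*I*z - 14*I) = z + 2*I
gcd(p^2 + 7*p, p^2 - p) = p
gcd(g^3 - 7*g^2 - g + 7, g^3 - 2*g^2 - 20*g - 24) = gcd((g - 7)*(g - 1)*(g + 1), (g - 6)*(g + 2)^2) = 1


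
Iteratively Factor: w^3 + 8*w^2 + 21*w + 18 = (w + 3)*(w^2 + 5*w + 6) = (w + 3)^2*(w + 2)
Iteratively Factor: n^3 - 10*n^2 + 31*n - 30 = (n - 3)*(n^2 - 7*n + 10) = (n - 3)*(n - 2)*(n - 5)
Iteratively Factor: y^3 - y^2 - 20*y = (y + 4)*(y^2 - 5*y) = y*(y + 4)*(y - 5)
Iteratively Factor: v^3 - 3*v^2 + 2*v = (v)*(v^2 - 3*v + 2) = v*(v - 1)*(v - 2)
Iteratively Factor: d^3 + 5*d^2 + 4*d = (d + 1)*(d^2 + 4*d) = (d + 1)*(d + 4)*(d)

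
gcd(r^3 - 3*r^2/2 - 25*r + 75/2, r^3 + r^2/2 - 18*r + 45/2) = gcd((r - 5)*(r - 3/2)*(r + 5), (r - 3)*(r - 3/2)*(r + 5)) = r^2 + 7*r/2 - 15/2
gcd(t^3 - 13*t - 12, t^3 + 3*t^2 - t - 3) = t^2 + 4*t + 3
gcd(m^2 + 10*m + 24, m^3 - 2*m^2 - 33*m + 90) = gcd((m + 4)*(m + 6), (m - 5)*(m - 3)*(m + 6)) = m + 6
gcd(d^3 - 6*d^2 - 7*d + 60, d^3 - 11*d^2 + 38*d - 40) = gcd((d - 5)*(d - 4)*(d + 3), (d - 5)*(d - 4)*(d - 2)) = d^2 - 9*d + 20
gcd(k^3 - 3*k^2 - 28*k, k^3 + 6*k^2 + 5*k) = k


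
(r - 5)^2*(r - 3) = r^3 - 13*r^2 + 55*r - 75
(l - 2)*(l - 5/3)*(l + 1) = l^3 - 8*l^2/3 - l/3 + 10/3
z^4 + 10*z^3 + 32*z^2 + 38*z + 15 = (z + 1)^2*(z + 3)*(z + 5)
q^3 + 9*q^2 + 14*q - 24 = (q - 1)*(q + 4)*(q + 6)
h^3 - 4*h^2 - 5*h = h*(h - 5)*(h + 1)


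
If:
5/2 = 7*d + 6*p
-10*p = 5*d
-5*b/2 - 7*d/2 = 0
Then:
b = -7/8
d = 5/8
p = -5/16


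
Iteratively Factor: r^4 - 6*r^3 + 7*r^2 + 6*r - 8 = (r - 2)*(r^3 - 4*r^2 - r + 4) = (r - 4)*(r - 2)*(r^2 - 1) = (r - 4)*(r - 2)*(r + 1)*(r - 1)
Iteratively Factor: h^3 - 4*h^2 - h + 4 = (h - 4)*(h^2 - 1) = (h - 4)*(h + 1)*(h - 1)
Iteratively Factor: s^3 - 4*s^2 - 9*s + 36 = (s + 3)*(s^2 - 7*s + 12) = (s - 4)*(s + 3)*(s - 3)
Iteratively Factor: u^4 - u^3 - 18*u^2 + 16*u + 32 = (u + 4)*(u^3 - 5*u^2 + 2*u + 8) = (u - 4)*(u + 4)*(u^2 - u - 2) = (u - 4)*(u - 2)*(u + 4)*(u + 1)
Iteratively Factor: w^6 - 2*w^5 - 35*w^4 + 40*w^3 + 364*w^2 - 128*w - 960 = (w + 4)*(w^5 - 6*w^4 - 11*w^3 + 84*w^2 + 28*w - 240) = (w - 5)*(w + 4)*(w^4 - w^3 - 16*w^2 + 4*w + 48) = (w - 5)*(w - 4)*(w + 4)*(w^3 + 3*w^2 - 4*w - 12) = (w - 5)*(w - 4)*(w + 2)*(w + 4)*(w^2 + w - 6) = (w - 5)*(w - 4)*(w + 2)*(w + 3)*(w + 4)*(w - 2)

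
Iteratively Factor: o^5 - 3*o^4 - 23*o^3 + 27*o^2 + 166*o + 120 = (o - 5)*(o^4 + 2*o^3 - 13*o^2 - 38*o - 24) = (o - 5)*(o - 4)*(o^3 + 6*o^2 + 11*o + 6) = (o - 5)*(o - 4)*(o + 2)*(o^2 + 4*o + 3) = (o - 5)*(o - 4)*(o + 1)*(o + 2)*(o + 3)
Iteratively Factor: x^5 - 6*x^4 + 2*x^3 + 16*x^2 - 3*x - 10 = (x + 1)*(x^4 - 7*x^3 + 9*x^2 + 7*x - 10) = (x - 1)*(x + 1)*(x^3 - 6*x^2 + 3*x + 10) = (x - 1)*(x + 1)^2*(x^2 - 7*x + 10) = (x - 2)*(x - 1)*(x + 1)^2*(x - 5)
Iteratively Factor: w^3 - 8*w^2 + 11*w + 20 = (w + 1)*(w^2 - 9*w + 20) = (w - 5)*(w + 1)*(w - 4)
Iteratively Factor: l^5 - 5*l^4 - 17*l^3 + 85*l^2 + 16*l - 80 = (l + 4)*(l^4 - 9*l^3 + 19*l^2 + 9*l - 20) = (l - 4)*(l + 4)*(l^3 - 5*l^2 - l + 5) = (l - 4)*(l - 1)*(l + 4)*(l^2 - 4*l - 5) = (l - 4)*(l - 1)*(l + 1)*(l + 4)*(l - 5)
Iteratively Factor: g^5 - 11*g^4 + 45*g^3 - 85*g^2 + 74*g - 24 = (g - 3)*(g^4 - 8*g^3 + 21*g^2 - 22*g + 8) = (g - 4)*(g - 3)*(g^3 - 4*g^2 + 5*g - 2) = (g - 4)*(g - 3)*(g - 1)*(g^2 - 3*g + 2) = (g - 4)*(g - 3)*(g - 1)^2*(g - 2)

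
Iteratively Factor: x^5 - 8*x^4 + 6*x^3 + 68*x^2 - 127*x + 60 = (x - 4)*(x^4 - 4*x^3 - 10*x^2 + 28*x - 15) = (x - 4)*(x + 3)*(x^3 - 7*x^2 + 11*x - 5) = (x - 4)*(x - 1)*(x + 3)*(x^2 - 6*x + 5) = (x - 4)*(x - 1)^2*(x + 3)*(x - 5)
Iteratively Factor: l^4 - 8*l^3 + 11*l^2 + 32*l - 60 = (l + 2)*(l^3 - 10*l^2 + 31*l - 30) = (l - 3)*(l + 2)*(l^2 - 7*l + 10) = (l - 5)*(l - 3)*(l + 2)*(l - 2)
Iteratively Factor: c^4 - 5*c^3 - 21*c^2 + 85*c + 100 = (c - 5)*(c^3 - 21*c - 20) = (c - 5)*(c + 4)*(c^2 - 4*c - 5) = (c - 5)*(c + 1)*(c + 4)*(c - 5)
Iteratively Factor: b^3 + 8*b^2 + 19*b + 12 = (b + 4)*(b^2 + 4*b + 3) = (b + 1)*(b + 4)*(b + 3)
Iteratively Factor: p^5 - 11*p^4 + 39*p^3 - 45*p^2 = (p)*(p^4 - 11*p^3 + 39*p^2 - 45*p) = p^2*(p^3 - 11*p^2 + 39*p - 45) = p^2*(p - 5)*(p^2 - 6*p + 9) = p^2*(p - 5)*(p - 3)*(p - 3)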